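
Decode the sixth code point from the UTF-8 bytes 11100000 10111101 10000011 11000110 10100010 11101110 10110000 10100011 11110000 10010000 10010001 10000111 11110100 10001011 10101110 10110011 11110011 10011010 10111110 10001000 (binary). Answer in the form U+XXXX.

U+DAF88

Offset 0: leading byte 0xE0 = 11100000 → 3-byte char #1 = E0 BD 83.
Offset 3: leading byte 0xC6 = 11000110 → 2-byte char #2 = C6 A2.
Offset 5: leading byte 0xEE = 11101110 → 3-byte char #3 = EE B0 A3.
Offset 8: leading byte 0xF0 = 11110000 → 4-byte char #4 = F0 90 91 87.
Offset 12: leading byte 0xF4 = 11110100 → 4-byte char #5 = F4 8B AE B3.
Offset 16: leading byte 0xF3 = 11110011 → 4-byte char #6 = F3 9A BE 88.
Leading byte 0xF3 = 11110011 matches 11110xxx → 4-byte sequence.
Byte 1: 0xF3 = 11110011, payload 011 (3 bits).
Byte 2: 0x9A = 10011010 (10xxxxxx ✓), payload 011010.
Byte 3: 0xBE = 10111110 (10xxxxxx ✓), payload 111110.
Byte 4: 0x88 = 10001000 (10xxxxxx ✓), payload 001000.
Concatenate: 011011010111110001000 = 0xDAF88 (21 bits → U+DAF88).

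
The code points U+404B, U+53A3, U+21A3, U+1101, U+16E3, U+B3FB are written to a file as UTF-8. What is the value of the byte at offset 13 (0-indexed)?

0x9B

U+404B → 3-byte form E4 81 8B at offsets 0–2.
U+53A3 → 3-byte form E5 8E A3 at offsets 3–5.
U+21A3 → 3-byte form E2 86 A3 at offsets 6–8.
U+1101 → 3-byte form E1 84 81 at offsets 9–11.
U+16E3 → 3-byte form E1 9B A3 at offsets 12–14.
Offset 13 falls in char 5's range; it's byte 2 of E1 9B A3 = 0x9B.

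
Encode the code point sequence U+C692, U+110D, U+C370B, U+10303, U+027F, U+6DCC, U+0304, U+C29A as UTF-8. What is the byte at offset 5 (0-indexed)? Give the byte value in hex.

0x8D

U+C692 → 3-byte form EC 9A 92 at offsets 0–2.
U+110D → 3-byte form E1 84 8D at offsets 3–5.
Offset 5 falls in char 2's range; it's byte 3 of E1 84 8D = 0x8D.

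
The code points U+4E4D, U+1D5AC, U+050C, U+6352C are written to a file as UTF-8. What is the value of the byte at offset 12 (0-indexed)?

U+4E4D → 3-byte form E4 B9 8D at offsets 0–2.
U+1D5AC → 4-byte form F0 9D 96 AC at offsets 3–6.
U+050C → 2-byte form D4 8C at offsets 7–8.
U+6352C → 4-byte form F1 A3 94 AC at offsets 9–12.
Offset 12 falls in char 4's range; it's byte 4 of F1 A3 94 AC = 0xAC.

0xAC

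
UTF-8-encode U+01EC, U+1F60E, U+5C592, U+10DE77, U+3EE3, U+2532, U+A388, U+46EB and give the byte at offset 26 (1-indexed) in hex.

1-indexed offset 26 is 0-indexed offset 25.
U+01EC → 2-byte form C7 AC at offsets 0–1.
U+1F60E → 4-byte form F0 9F 98 8E at offsets 2–5.
U+5C592 → 4-byte form F1 9C 96 92 at offsets 6–9.
U+10DE77 → 4-byte form F4 8D B9 B7 at offsets 10–13.
U+3EE3 → 3-byte form E3 BB A3 at offsets 14–16.
U+2532 → 3-byte form E2 94 B2 at offsets 17–19.
U+A388 → 3-byte form EA 8E 88 at offsets 20–22.
U+46EB → 3-byte form E4 9B AB at offsets 23–25.
Offset 25 falls in char 8's range; it's byte 3 of E4 9B AB = 0xAB.

0xAB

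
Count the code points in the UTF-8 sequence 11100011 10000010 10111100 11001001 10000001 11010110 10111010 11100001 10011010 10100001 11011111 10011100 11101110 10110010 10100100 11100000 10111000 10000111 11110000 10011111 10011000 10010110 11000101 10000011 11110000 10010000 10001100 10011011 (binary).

Byte at offset 0: 0xE3 = 11100011 → 3-byte char (#1). Advance 3.
Byte at offset 3: 0xC9 = 11001001 → 2-byte char (#2). Advance 2.
Byte at offset 5: 0xD6 = 11010110 → 2-byte char (#3). Advance 2.
Byte at offset 7: 0xE1 = 11100001 → 3-byte char (#4). Advance 3.
Byte at offset 10: 0xDF = 11011111 → 2-byte char (#5). Advance 2.
Byte at offset 12: 0xEE = 11101110 → 3-byte char (#6). Advance 3.
Byte at offset 15: 0xE0 = 11100000 → 3-byte char (#7). Advance 3.
Byte at offset 18: 0xF0 = 11110000 → 4-byte char (#8). Advance 4.
Byte at offset 22: 0xC5 = 11000101 → 2-byte char (#9). Advance 2.
Byte at offset 24: 0xF0 = 11110000 → 4-byte char (#10). Advance 4.
Reached end at offset 28 after 10 code points.

10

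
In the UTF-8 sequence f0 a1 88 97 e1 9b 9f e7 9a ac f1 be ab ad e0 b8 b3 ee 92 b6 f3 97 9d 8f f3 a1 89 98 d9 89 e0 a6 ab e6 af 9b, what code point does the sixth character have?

Offset 0: leading byte 0xF0 = 11110000 → 4-byte char #1 = F0 A1 88 97.
Offset 4: leading byte 0xE1 = 11100001 → 3-byte char #2 = E1 9B 9F.
Offset 7: leading byte 0xE7 = 11100111 → 3-byte char #3 = E7 9A AC.
Offset 10: leading byte 0xF1 = 11110001 → 4-byte char #4 = F1 BE AB AD.
Offset 14: leading byte 0xE0 = 11100000 → 3-byte char #5 = E0 B8 B3.
Offset 17: leading byte 0xEE = 11101110 → 3-byte char #6 = EE 92 B6.
Leading byte 0xEE = 11101110 matches 1110xxxx → 3-byte sequence.
Byte 1: 0xEE = 11101110, payload 1110 (4 bits).
Byte 2: 0x92 = 10010010 (10xxxxxx ✓), payload 010010.
Byte 3: 0xB6 = 10110110 (10xxxxxx ✓), payload 110110.
Concatenate: 1110010010110110 = 0xE4B6 (16 bits → U+E4B6).

U+E4B6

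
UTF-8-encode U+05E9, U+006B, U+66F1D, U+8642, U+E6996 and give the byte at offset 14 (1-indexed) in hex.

0x96

1-indexed offset 14 is 0-indexed offset 13.
U+05E9 → 2-byte form D7 A9 at offsets 0–1.
U+006B → 1-byte form 6B at offsets 2–2.
U+66F1D → 4-byte form F1 A6 BC 9D at offsets 3–6.
U+8642 → 3-byte form E8 99 82 at offsets 7–9.
U+E6996 → 4-byte form F3 A6 A6 96 at offsets 10–13.
Offset 13 falls in char 5's range; it's byte 4 of F3 A6 A6 96 = 0x96.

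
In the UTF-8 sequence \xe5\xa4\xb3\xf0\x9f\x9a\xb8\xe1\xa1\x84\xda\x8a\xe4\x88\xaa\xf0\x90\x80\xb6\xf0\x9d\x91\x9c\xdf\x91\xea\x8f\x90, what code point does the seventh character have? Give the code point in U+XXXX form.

Offset 0: leading byte 0xE5 = 11100101 → 3-byte char #1 = E5 A4 B3.
Offset 3: leading byte 0xF0 = 11110000 → 4-byte char #2 = F0 9F 9A B8.
Offset 7: leading byte 0xE1 = 11100001 → 3-byte char #3 = E1 A1 84.
Offset 10: leading byte 0xDA = 11011010 → 2-byte char #4 = DA 8A.
Offset 12: leading byte 0xE4 = 11100100 → 3-byte char #5 = E4 88 AA.
Offset 15: leading byte 0xF0 = 11110000 → 4-byte char #6 = F0 90 80 B6.
Offset 19: leading byte 0xF0 = 11110000 → 4-byte char #7 = F0 9D 91 9C.
Leading byte 0xF0 = 11110000 matches 11110xxx → 4-byte sequence.
Byte 1: 0xF0 = 11110000, payload 000 (3 bits).
Byte 2: 0x9D = 10011101 (10xxxxxx ✓), payload 011101.
Byte 3: 0x91 = 10010001 (10xxxxxx ✓), payload 010001.
Byte 4: 0x9C = 10011100 (10xxxxxx ✓), payload 011100.
Concatenate: 000011101010001011100 = 0x1D45C (21 bits → U+1D45C).

U+1D45C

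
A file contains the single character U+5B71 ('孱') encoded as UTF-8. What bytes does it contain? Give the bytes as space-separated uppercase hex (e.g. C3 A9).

E5 AD B1

U+5B71 = 0x5B71 = 23409 decimal. In range U+0800–U+FFFF → 3-byte form: 1110xxxx 10xxxxxx 10xxxxxx.
Binary (16 bits): 0101101101110001.
Split 4+6+6: 0101 | 101101 | 110001.
Byte 1: 11100101 = 0xE5.
Byte 2: 10101101 = 0xAD.
Byte 3: 10110001 = 0xB1.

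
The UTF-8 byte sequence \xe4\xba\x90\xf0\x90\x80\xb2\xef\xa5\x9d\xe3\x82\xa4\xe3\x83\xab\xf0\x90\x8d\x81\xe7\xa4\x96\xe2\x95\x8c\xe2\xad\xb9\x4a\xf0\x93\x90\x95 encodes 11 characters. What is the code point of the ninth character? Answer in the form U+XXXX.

U+2B79

Offset 0: leading byte 0xE4 = 11100100 → 3-byte char #1 = E4 BA 90.
Offset 3: leading byte 0xF0 = 11110000 → 4-byte char #2 = F0 90 80 B2.
Offset 7: leading byte 0xEF = 11101111 → 3-byte char #3 = EF A5 9D.
Offset 10: leading byte 0xE3 = 11100011 → 3-byte char #4 = E3 82 A4.
Offset 13: leading byte 0xE3 = 11100011 → 3-byte char #5 = E3 83 AB.
Offset 16: leading byte 0xF0 = 11110000 → 4-byte char #6 = F0 90 8D 81.
Offset 20: leading byte 0xE7 = 11100111 → 3-byte char #7 = E7 A4 96.
Offset 23: leading byte 0xE2 = 11100010 → 3-byte char #8 = E2 95 8C.
Offset 26: leading byte 0xE2 = 11100010 → 3-byte char #9 = E2 AD B9.
Leading byte 0xE2 = 11100010 matches 1110xxxx → 3-byte sequence.
Byte 1: 0xE2 = 11100010, payload 0010 (4 bits).
Byte 2: 0xAD = 10101101 (10xxxxxx ✓), payload 101101.
Byte 3: 0xB9 = 10111001 (10xxxxxx ✓), payload 111001.
Concatenate: 0010101101111001 = 0x2B79 (16 bits → U+2B79).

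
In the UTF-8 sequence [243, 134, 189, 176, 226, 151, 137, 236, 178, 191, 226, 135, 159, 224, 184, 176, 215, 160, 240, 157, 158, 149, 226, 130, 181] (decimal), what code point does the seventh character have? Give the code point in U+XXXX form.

Offset 0: leading byte 0xF3 = 11110011 → 4-byte char #1 = F3 86 BD B0.
Offset 4: leading byte 0xE2 = 11100010 → 3-byte char #2 = E2 97 89.
Offset 7: leading byte 0xEC = 11101100 → 3-byte char #3 = EC B2 BF.
Offset 10: leading byte 0xE2 = 11100010 → 3-byte char #4 = E2 87 9F.
Offset 13: leading byte 0xE0 = 11100000 → 3-byte char #5 = E0 B8 B0.
Offset 16: leading byte 0xD7 = 11010111 → 2-byte char #6 = D7 A0.
Offset 18: leading byte 0xF0 = 11110000 → 4-byte char #7 = F0 9D 9E 95.
Leading byte 0xF0 = 11110000 matches 11110xxx → 4-byte sequence.
Byte 1: 0xF0 = 11110000, payload 000 (3 bits).
Byte 2: 0x9D = 10011101 (10xxxxxx ✓), payload 011101.
Byte 3: 0x9E = 10011110 (10xxxxxx ✓), payload 011110.
Byte 4: 0x95 = 10010101 (10xxxxxx ✓), payload 010101.
Concatenate: 000011101011110010101 = 0x1D795 (21 bits → U+1D795).

U+1D795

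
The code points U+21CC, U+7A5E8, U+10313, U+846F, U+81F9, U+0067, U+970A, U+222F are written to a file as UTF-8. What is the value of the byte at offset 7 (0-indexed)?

U+21CC → 3-byte form E2 87 8C at offsets 0–2.
U+7A5E8 → 4-byte form F1 BA 97 A8 at offsets 3–6.
U+10313 → 4-byte form F0 90 8C 93 at offsets 7–10.
Offset 7 falls in char 3's range; it's byte 1 of F0 90 8C 93 = 0xF0.

0xF0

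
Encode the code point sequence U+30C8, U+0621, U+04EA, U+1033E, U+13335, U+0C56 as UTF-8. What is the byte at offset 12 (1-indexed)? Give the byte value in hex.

1-indexed offset 12 is 0-indexed offset 11.
U+30C8 → 3-byte form E3 83 88 at offsets 0–2.
U+0621 → 2-byte form D8 A1 at offsets 3–4.
U+04EA → 2-byte form D3 AA at offsets 5–6.
U+1033E → 4-byte form F0 90 8C BE at offsets 7–10.
U+13335 → 4-byte form F0 93 8C B5 at offsets 11–14.
Offset 11 falls in char 5's range; it's byte 1 of F0 93 8C B5 = 0xF0.

0xF0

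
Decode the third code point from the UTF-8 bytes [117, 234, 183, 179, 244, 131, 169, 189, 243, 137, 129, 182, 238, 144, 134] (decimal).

U+103A7D

Offset 0: leading byte 0x75 = 01110101 → 1-byte char #1 = 75.
Offset 1: leading byte 0xEA = 11101010 → 3-byte char #2 = EA B7 B3.
Offset 4: leading byte 0xF4 = 11110100 → 4-byte char #3 = F4 83 A9 BD.
Leading byte 0xF4 = 11110100 matches 11110xxx → 4-byte sequence.
Byte 1: 0xF4 = 11110100, payload 100 (3 bits).
Byte 2: 0x83 = 10000011 (10xxxxxx ✓), payload 000011.
Byte 3: 0xA9 = 10101001 (10xxxxxx ✓), payload 101001.
Byte 4: 0xBD = 10111101 (10xxxxxx ✓), payload 111101.
Concatenate: 100000011101001111101 = 0x103A7D (21 bits → U+103A7D).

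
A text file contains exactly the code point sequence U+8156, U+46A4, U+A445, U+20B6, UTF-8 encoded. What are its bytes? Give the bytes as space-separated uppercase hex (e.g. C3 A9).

U+8156: 3-byte form → E8 85 96.
U+46A4: 3-byte form → E4 9A A4.
U+A445: 3-byte form → EA 91 85.
U+20B6: 3-byte form → E2 82 B6.
Concatenated (12 bytes): E8 85 96 E4 9A A4 EA 91 85 E2 82 B6.

E8 85 96 E4 9A A4 EA 91 85 E2 82 B6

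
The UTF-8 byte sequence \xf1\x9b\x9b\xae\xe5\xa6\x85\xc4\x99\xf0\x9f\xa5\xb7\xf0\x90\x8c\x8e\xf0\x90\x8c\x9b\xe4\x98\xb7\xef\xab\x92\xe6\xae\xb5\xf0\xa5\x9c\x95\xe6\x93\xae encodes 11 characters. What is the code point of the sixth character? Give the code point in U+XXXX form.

Offset 0: leading byte 0xF1 = 11110001 → 4-byte char #1 = F1 9B 9B AE.
Offset 4: leading byte 0xE5 = 11100101 → 3-byte char #2 = E5 A6 85.
Offset 7: leading byte 0xC4 = 11000100 → 2-byte char #3 = C4 99.
Offset 9: leading byte 0xF0 = 11110000 → 4-byte char #4 = F0 9F A5 B7.
Offset 13: leading byte 0xF0 = 11110000 → 4-byte char #5 = F0 90 8C 8E.
Offset 17: leading byte 0xF0 = 11110000 → 4-byte char #6 = F0 90 8C 9B.
Leading byte 0xF0 = 11110000 matches 11110xxx → 4-byte sequence.
Byte 1: 0xF0 = 11110000, payload 000 (3 bits).
Byte 2: 0x90 = 10010000 (10xxxxxx ✓), payload 010000.
Byte 3: 0x8C = 10001100 (10xxxxxx ✓), payload 001100.
Byte 4: 0x9B = 10011011 (10xxxxxx ✓), payload 011011.
Concatenate: 000010000001100011011 = 0x1031B (21 bits → U+1031B).

U+1031B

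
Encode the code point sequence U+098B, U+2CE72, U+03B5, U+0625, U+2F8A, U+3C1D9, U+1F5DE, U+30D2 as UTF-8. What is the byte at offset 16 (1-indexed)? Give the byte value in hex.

0xBC

1-indexed offset 16 is 0-indexed offset 15.
U+098B → 3-byte form E0 A6 8B at offsets 0–2.
U+2CE72 → 4-byte form F0 AC B9 B2 at offsets 3–6.
U+03B5 → 2-byte form CE B5 at offsets 7–8.
U+0625 → 2-byte form D8 A5 at offsets 9–10.
U+2F8A → 3-byte form E2 BE 8A at offsets 11–13.
U+3C1D9 → 4-byte form F0 BC 87 99 at offsets 14–17.
Offset 15 falls in char 6's range; it's byte 2 of F0 BC 87 99 = 0xBC.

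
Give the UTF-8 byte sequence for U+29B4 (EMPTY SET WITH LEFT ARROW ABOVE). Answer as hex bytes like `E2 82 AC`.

U+29B4 = 0x29B4 = 10676 decimal. In range U+0800–U+FFFF → 3-byte form: 1110xxxx 10xxxxxx 10xxxxxx.
Binary (16 bits): 0010100110110100.
Split 4+6+6: 0010 | 100110 | 110100.
Byte 1: 11100010 = 0xE2.
Byte 2: 10100110 = 0xA6.
Byte 3: 10110100 = 0xB4.

E2 A6 B4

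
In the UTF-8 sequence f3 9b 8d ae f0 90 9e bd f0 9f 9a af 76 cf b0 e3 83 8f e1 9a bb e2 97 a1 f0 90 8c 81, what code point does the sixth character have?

Offset 0: leading byte 0xF3 = 11110011 → 4-byte char #1 = F3 9B 8D AE.
Offset 4: leading byte 0xF0 = 11110000 → 4-byte char #2 = F0 90 9E BD.
Offset 8: leading byte 0xF0 = 11110000 → 4-byte char #3 = F0 9F 9A AF.
Offset 12: leading byte 0x76 = 01110110 → 1-byte char #4 = 76.
Offset 13: leading byte 0xCF = 11001111 → 2-byte char #5 = CF B0.
Offset 15: leading byte 0xE3 = 11100011 → 3-byte char #6 = E3 83 8F.
Leading byte 0xE3 = 11100011 matches 1110xxxx → 3-byte sequence.
Byte 1: 0xE3 = 11100011, payload 0011 (4 bits).
Byte 2: 0x83 = 10000011 (10xxxxxx ✓), payload 000011.
Byte 3: 0x8F = 10001111 (10xxxxxx ✓), payload 001111.
Concatenate: 0011000011001111 = 0x30CF (16 bits → U+30CF).

U+30CF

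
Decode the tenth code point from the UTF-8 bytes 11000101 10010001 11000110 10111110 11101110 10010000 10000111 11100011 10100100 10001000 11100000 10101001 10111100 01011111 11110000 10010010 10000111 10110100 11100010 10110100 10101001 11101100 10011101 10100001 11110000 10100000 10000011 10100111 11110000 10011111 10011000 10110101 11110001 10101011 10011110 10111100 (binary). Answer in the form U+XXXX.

Offset 0: leading byte 0xC5 = 11000101 → 2-byte char #1 = C5 91.
Offset 2: leading byte 0xC6 = 11000110 → 2-byte char #2 = C6 BE.
Offset 4: leading byte 0xEE = 11101110 → 3-byte char #3 = EE 90 87.
Offset 7: leading byte 0xE3 = 11100011 → 3-byte char #4 = E3 A4 88.
Offset 10: leading byte 0xE0 = 11100000 → 3-byte char #5 = E0 A9 BC.
Offset 13: leading byte 0x5F = 01011111 → 1-byte char #6 = 5F.
Offset 14: leading byte 0xF0 = 11110000 → 4-byte char #7 = F0 92 87 B4.
Offset 18: leading byte 0xE2 = 11100010 → 3-byte char #8 = E2 B4 A9.
Offset 21: leading byte 0xEC = 11101100 → 3-byte char #9 = EC 9D A1.
Offset 24: leading byte 0xF0 = 11110000 → 4-byte char #10 = F0 A0 83 A7.
Leading byte 0xF0 = 11110000 matches 11110xxx → 4-byte sequence.
Byte 1: 0xF0 = 11110000, payload 000 (3 bits).
Byte 2: 0xA0 = 10100000 (10xxxxxx ✓), payload 100000.
Byte 3: 0x83 = 10000011 (10xxxxxx ✓), payload 000011.
Byte 4: 0xA7 = 10100111 (10xxxxxx ✓), payload 100111.
Concatenate: 000100000000011100111 = 0x200E7 (21 bits → U+200E7).

U+200E7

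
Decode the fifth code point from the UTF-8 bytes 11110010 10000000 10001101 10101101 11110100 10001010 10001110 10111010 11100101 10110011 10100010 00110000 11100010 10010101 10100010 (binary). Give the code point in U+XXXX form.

Offset 0: leading byte 0xF2 = 11110010 → 4-byte char #1 = F2 80 8D AD.
Offset 4: leading byte 0xF4 = 11110100 → 4-byte char #2 = F4 8A 8E BA.
Offset 8: leading byte 0xE5 = 11100101 → 3-byte char #3 = E5 B3 A2.
Offset 11: leading byte 0x30 = 00110000 → 1-byte char #4 = 30.
Offset 12: leading byte 0xE2 = 11100010 → 3-byte char #5 = E2 95 A2.
Leading byte 0xE2 = 11100010 matches 1110xxxx → 3-byte sequence.
Byte 1: 0xE2 = 11100010, payload 0010 (4 bits).
Byte 2: 0x95 = 10010101 (10xxxxxx ✓), payload 010101.
Byte 3: 0xA2 = 10100010 (10xxxxxx ✓), payload 100010.
Concatenate: 0010010101100010 = 0x2562 (16 bits → U+2562).

U+2562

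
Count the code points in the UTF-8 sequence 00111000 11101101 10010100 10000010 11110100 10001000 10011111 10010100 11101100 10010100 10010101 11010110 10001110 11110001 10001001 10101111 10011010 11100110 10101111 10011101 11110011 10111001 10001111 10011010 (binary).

8

Byte at offset 0: 0x38 = 00111000 → 1-byte char (#1). Advance 1.
Byte at offset 1: 0xED = 11101101 → 3-byte char (#2). Advance 3.
Byte at offset 4: 0xF4 = 11110100 → 4-byte char (#3). Advance 4.
Byte at offset 8: 0xEC = 11101100 → 3-byte char (#4). Advance 3.
Byte at offset 11: 0xD6 = 11010110 → 2-byte char (#5). Advance 2.
Byte at offset 13: 0xF1 = 11110001 → 4-byte char (#6). Advance 4.
Byte at offset 17: 0xE6 = 11100110 → 3-byte char (#7). Advance 3.
Byte at offset 20: 0xF3 = 11110011 → 4-byte char (#8). Advance 4.
Reached end at offset 24 after 8 code points.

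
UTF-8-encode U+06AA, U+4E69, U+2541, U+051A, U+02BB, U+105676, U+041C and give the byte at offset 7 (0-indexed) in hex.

U+06AA → 2-byte form DA AA at offsets 0–1.
U+4E69 → 3-byte form E4 B9 A9 at offsets 2–4.
U+2541 → 3-byte form E2 95 81 at offsets 5–7.
Offset 7 falls in char 3's range; it's byte 3 of E2 95 81 = 0x81.

0x81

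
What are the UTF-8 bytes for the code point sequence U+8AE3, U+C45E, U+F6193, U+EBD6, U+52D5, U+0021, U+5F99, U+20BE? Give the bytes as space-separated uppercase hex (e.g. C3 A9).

E8 AB A3 EC 91 9E F3 B6 86 93 EE AF 96 E5 8B 95 21 E5 BE 99 E2 82 BE

U+8AE3: 3-byte form → E8 AB A3.
U+C45E: 3-byte form → EC 91 9E.
U+F6193: 4-byte form → F3 B6 86 93.
U+EBD6: 3-byte form → EE AF 96.
U+52D5: 3-byte form → E5 8B 95.
U+0021: 1-byte form → 21.
U+5F99: 3-byte form → E5 BE 99.
U+20BE: 3-byte form → E2 82 BE.
Concatenated (23 bytes): E8 AB A3 EC 91 9E F3 B6 86 93 EE AF 96 E5 8B 95 21 E5 BE 99 E2 82 BE.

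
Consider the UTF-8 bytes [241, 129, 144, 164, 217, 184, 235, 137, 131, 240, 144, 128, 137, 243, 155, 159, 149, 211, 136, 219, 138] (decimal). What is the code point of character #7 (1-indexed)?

U+06CA

Offset 0: leading byte 0xF1 = 11110001 → 4-byte char #1 = F1 81 90 A4.
Offset 4: leading byte 0xD9 = 11011001 → 2-byte char #2 = D9 B8.
Offset 6: leading byte 0xEB = 11101011 → 3-byte char #3 = EB 89 83.
Offset 9: leading byte 0xF0 = 11110000 → 4-byte char #4 = F0 90 80 89.
Offset 13: leading byte 0xF3 = 11110011 → 4-byte char #5 = F3 9B 9F 95.
Offset 17: leading byte 0xD3 = 11010011 → 2-byte char #6 = D3 88.
Offset 19: leading byte 0xDB = 11011011 → 2-byte char #7 = DB 8A.
Leading byte 0xDB = 11011011 matches 110xxxxx → 2-byte sequence.
Byte 1: 0xDB = 11011011, payload 11011 (5 bits).
Byte 2: 0x8A = 10001010 (10xxxxxx ✓), payload 001010.
Concatenate: 11011001010 = 0x6CA (11 bits → U+06CA).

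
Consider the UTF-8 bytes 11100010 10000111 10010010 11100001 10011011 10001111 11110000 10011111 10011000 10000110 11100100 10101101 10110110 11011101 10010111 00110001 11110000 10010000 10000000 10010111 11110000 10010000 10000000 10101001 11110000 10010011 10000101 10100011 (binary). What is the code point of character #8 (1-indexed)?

Offset 0: leading byte 0xE2 = 11100010 → 3-byte char #1 = E2 87 92.
Offset 3: leading byte 0xE1 = 11100001 → 3-byte char #2 = E1 9B 8F.
Offset 6: leading byte 0xF0 = 11110000 → 4-byte char #3 = F0 9F 98 86.
Offset 10: leading byte 0xE4 = 11100100 → 3-byte char #4 = E4 AD B6.
Offset 13: leading byte 0xDD = 11011101 → 2-byte char #5 = DD 97.
Offset 15: leading byte 0x31 = 00110001 → 1-byte char #6 = 31.
Offset 16: leading byte 0xF0 = 11110000 → 4-byte char #7 = F0 90 80 97.
Offset 20: leading byte 0xF0 = 11110000 → 4-byte char #8 = F0 90 80 A9.
Leading byte 0xF0 = 11110000 matches 11110xxx → 4-byte sequence.
Byte 1: 0xF0 = 11110000, payload 000 (3 bits).
Byte 2: 0x90 = 10010000 (10xxxxxx ✓), payload 010000.
Byte 3: 0x80 = 10000000 (10xxxxxx ✓), payload 000000.
Byte 4: 0xA9 = 10101001 (10xxxxxx ✓), payload 101001.
Concatenate: 000010000000000101001 = 0x10029 (21 bits → U+10029).

U+10029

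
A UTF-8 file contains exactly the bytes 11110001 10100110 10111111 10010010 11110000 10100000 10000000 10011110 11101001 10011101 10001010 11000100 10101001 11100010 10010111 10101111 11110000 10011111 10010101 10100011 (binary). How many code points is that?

6

Byte at offset 0: 0xF1 = 11110001 → 4-byte char (#1). Advance 4.
Byte at offset 4: 0xF0 = 11110000 → 4-byte char (#2). Advance 4.
Byte at offset 8: 0xE9 = 11101001 → 3-byte char (#3). Advance 3.
Byte at offset 11: 0xC4 = 11000100 → 2-byte char (#4). Advance 2.
Byte at offset 13: 0xE2 = 11100010 → 3-byte char (#5). Advance 3.
Byte at offset 16: 0xF0 = 11110000 → 4-byte char (#6). Advance 4.
Reached end at offset 20 after 6 code points.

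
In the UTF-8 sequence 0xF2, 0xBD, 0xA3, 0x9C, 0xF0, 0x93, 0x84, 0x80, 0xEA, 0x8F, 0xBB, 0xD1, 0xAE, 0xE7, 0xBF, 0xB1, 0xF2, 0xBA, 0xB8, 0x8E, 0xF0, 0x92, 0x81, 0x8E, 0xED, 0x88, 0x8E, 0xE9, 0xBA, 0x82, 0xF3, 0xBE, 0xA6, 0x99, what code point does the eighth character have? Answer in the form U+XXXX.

Offset 0: leading byte 0xF2 = 11110010 → 4-byte char #1 = F2 BD A3 9C.
Offset 4: leading byte 0xF0 = 11110000 → 4-byte char #2 = F0 93 84 80.
Offset 8: leading byte 0xEA = 11101010 → 3-byte char #3 = EA 8F BB.
Offset 11: leading byte 0xD1 = 11010001 → 2-byte char #4 = D1 AE.
Offset 13: leading byte 0xE7 = 11100111 → 3-byte char #5 = E7 BF B1.
Offset 16: leading byte 0xF2 = 11110010 → 4-byte char #6 = F2 BA B8 8E.
Offset 20: leading byte 0xF0 = 11110000 → 4-byte char #7 = F0 92 81 8E.
Offset 24: leading byte 0xED = 11101101 → 3-byte char #8 = ED 88 8E.
Leading byte 0xED = 11101101 matches 1110xxxx → 3-byte sequence.
Byte 1: 0xED = 11101101, payload 1101 (4 bits).
Byte 2: 0x88 = 10001000 (10xxxxxx ✓), payload 001000.
Byte 3: 0x8E = 10001110 (10xxxxxx ✓), payload 001110.
Concatenate: 1101001000001110 = 0xD20E (16 bits → U+D20E).

U+D20E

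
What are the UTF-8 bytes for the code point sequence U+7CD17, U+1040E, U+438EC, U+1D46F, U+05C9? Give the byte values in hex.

F1 BC B4 97 F0 90 90 8E F1 83 A3 AC F0 9D 91 AF D7 89

U+7CD17: 4-byte form → F1 BC B4 97.
U+1040E: 4-byte form → F0 90 90 8E.
U+438EC: 4-byte form → F1 83 A3 AC.
U+1D46F: 4-byte form → F0 9D 91 AF.
U+05C9: 2-byte form → D7 89.
Concatenated (18 bytes): F1 BC B4 97 F0 90 90 8E F1 83 A3 AC F0 9D 91 AF D7 89.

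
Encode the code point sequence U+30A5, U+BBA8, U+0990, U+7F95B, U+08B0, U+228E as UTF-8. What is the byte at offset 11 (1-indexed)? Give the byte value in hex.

1-indexed offset 11 is 0-indexed offset 10.
U+30A5 → 3-byte form E3 82 A5 at offsets 0–2.
U+BBA8 → 3-byte form EB AE A8 at offsets 3–5.
U+0990 → 3-byte form E0 A6 90 at offsets 6–8.
U+7F95B → 4-byte form F1 BF A5 9B at offsets 9–12.
Offset 10 falls in char 4's range; it's byte 2 of F1 BF A5 9B = 0xBF.

0xBF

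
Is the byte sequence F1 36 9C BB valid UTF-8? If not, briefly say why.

Leading byte 0xF1 = 11110001 → 4-byte form.
Byte 2 is 0x36 = 00110110, which is not 10xxxxxx — expected a continuation byte.

invalid (non-continuation byte where continuation expected)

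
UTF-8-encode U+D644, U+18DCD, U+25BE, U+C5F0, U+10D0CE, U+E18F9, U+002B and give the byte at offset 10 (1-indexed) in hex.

1-indexed offset 10 is 0-indexed offset 9.
U+D644 → 3-byte form ED 99 84 at offsets 0–2.
U+18DCD → 4-byte form F0 98 B7 8D at offsets 3–6.
U+25BE → 3-byte form E2 96 BE at offsets 7–9.
Offset 9 falls in char 3's range; it's byte 3 of E2 96 BE = 0xBE.

0xBE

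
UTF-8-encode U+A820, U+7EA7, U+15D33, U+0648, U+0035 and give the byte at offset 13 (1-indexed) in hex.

0x35

1-indexed offset 13 is 0-indexed offset 12.
U+A820 → 3-byte form EA A0 A0 at offsets 0–2.
U+7EA7 → 3-byte form E7 BA A7 at offsets 3–5.
U+15D33 → 4-byte form F0 95 B4 B3 at offsets 6–9.
U+0648 → 2-byte form D9 88 at offsets 10–11.
U+0035 → 1-byte form 35 at offsets 12–12.
Offset 12 falls in char 5's range; it's byte 1 of 35 = 0x35.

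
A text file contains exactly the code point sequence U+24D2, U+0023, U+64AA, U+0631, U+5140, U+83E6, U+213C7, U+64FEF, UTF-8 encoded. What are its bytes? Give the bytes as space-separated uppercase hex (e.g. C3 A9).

U+24D2: 3-byte form → E2 93 92.
U+0023: 1-byte form → 23.
U+64AA: 3-byte form → E6 92 AA.
U+0631: 2-byte form → D8 B1.
U+5140: 3-byte form → E5 85 80.
U+83E6: 3-byte form → E8 8F A6.
U+213C7: 4-byte form → F0 A1 8F 87.
U+64FEF: 4-byte form → F1 A4 BF AF.
Concatenated (23 bytes): E2 93 92 23 E6 92 AA D8 B1 E5 85 80 E8 8F A6 F0 A1 8F 87 F1 A4 BF AF.

E2 93 92 23 E6 92 AA D8 B1 E5 85 80 E8 8F A6 F0 A1 8F 87 F1 A4 BF AF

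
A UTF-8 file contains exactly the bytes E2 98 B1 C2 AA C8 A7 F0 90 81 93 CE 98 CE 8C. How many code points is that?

6

Byte at offset 0: 0xE2 = 11100010 → 3-byte char (#1). Advance 3.
Byte at offset 3: 0xC2 = 11000010 → 2-byte char (#2). Advance 2.
Byte at offset 5: 0xC8 = 11001000 → 2-byte char (#3). Advance 2.
Byte at offset 7: 0xF0 = 11110000 → 4-byte char (#4). Advance 4.
Byte at offset 11: 0xCE = 11001110 → 2-byte char (#5). Advance 2.
Byte at offset 13: 0xCE = 11001110 → 2-byte char (#6). Advance 2.
Reached end at offset 15 after 6 code points.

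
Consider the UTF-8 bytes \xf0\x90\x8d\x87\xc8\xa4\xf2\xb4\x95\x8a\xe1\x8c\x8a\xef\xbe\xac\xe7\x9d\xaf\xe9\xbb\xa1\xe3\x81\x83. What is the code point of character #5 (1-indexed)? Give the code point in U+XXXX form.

Offset 0: leading byte 0xF0 = 11110000 → 4-byte char #1 = F0 90 8D 87.
Offset 4: leading byte 0xC8 = 11001000 → 2-byte char #2 = C8 A4.
Offset 6: leading byte 0xF2 = 11110010 → 4-byte char #3 = F2 B4 95 8A.
Offset 10: leading byte 0xE1 = 11100001 → 3-byte char #4 = E1 8C 8A.
Offset 13: leading byte 0xEF = 11101111 → 3-byte char #5 = EF BE AC.
Leading byte 0xEF = 11101111 matches 1110xxxx → 3-byte sequence.
Byte 1: 0xEF = 11101111, payload 1111 (4 bits).
Byte 2: 0xBE = 10111110 (10xxxxxx ✓), payload 111110.
Byte 3: 0xAC = 10101100 (10xxxxxx ✓), payload 101100.
Concatenate: 1111111110101100 = 0xFFAC (16 bits → U+FFAC).

U+FFAC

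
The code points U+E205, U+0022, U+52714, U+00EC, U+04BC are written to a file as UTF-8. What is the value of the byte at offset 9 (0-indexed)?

U+E205 → 3-byte form EE 88 85 at offsets 0–2.
U+0022 → 1-byte form 22 at offsets 3–3.
U+52714 → 4-byte form F1 92 9C 94 at offsets 4–7.
U+00EC → 2-byte form C3 AC at offsets 8–9.
Offset 9 falls in char 4's range; it's byte 2 of C3 AC = 0xAC.

0xAC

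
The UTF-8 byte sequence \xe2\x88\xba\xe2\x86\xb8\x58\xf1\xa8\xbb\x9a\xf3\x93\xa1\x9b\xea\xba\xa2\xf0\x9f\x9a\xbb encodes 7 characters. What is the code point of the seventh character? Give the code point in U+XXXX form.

U+1F6BB

Offset 0: leading byte 0xE2 = 11100010 → 3-byte char #1 = E2 88 BA.
Offset 3: leading byte 0xE2 = 11100010 → 3-byte char #2 = E2 86 B8.
Offset 6: leading byte 0x58 = 01011000 → 1-byte char #3 = 58.
Offset 7: leading byte 0xF1 = 11110001 → 4-byte char #4 = F1 A8 BB 9A.
Offset 11: leading byte 0xF3 = 11110011 → 4-byte char #5 = F3 93 A1 9B.
Offset 15: leading byte 0xEA = 11101010 → 3-byte char #6 = EA BA A2.
Offset 18: leading byte 0xF0 = 11110000 → 4-byte char #7 = F0 9F 9A BB.
Leading byte 0xF0 = 11110000 matches 11110xxx → 4-byte sequence.
Byte 1: 0xF0 = 11110000, payload 000 (3 bits).
Byte 2: 0x9F = 10011111 (10xxxxxx ✓), payload 011111.
Byte 3: 0x9A = 10011010 (10xxxxxx ✓), payload 011010.
Byte 4: 0xBB = 10111011 (10xxxxxx ✓), payload 111011.
Concatenate: 000011111011010111011 = 0x1F6BB (21 bits → U+1F6BB).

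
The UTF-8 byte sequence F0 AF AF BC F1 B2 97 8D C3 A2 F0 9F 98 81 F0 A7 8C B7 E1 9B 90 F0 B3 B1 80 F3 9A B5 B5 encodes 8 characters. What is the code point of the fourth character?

U+1F601

Offset 0: leading byte 0xF0 = 11110000 → 4-byte char #1 = F0 AF AF BC.
Offset 4: leading byte 0xF1 = 11110001 → 4-byte char #2 = F1 B2 97 8D.
Offset 8: leading byte 0xC3 = 11000011 → 2-byte char #3 = C3 A2.
Offset 10: leading byte 0xF0 = 11110000 → 4-byte char #4 = F0 9F 98 81.
Leading byte 0xF0 = 11110000 matches 11110xxx → 4-byte sequence.
Byte 1: 0xF0 = 11110000, payload 000 (3 bits).
Byte 2: 0x9F = 10011111 (10xxxxxx ✓), payload 011111.
Byte 3: 0x98 = 10011000 (10xxxxxx ✓), payload 011000.
Byte 4: 0x81 = 10000001 (10xxxxxx ✓), payload 000001.
Concatenate: 000011111011000000001 = 0x1F601 (21 bits → U+1F601).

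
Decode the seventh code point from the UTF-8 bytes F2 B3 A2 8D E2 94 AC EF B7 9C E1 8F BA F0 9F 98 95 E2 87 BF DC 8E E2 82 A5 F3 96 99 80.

Offset 0: leading byte 0xF2 = 11110010 → 4-byte char #1 = F2 B3 A2 8D.
Offset 4: leading byte 0xE2 = 11100010 → 3-byte char #2 = E2 94 AC.
Offset 7: leading byte 0xEF = 11101111 → 3-byte char #3 = EF B7 9C.
Offset 10: leading byte 0xE1 = 11100001 → 3-byte char #4 = E1 8F BA.
Offset 13: leading byte 0xF0 = 11110000 → 4-byte char #5 = F0 9F 98 95.
Offset 17: leading byte 0xE2 = 11100010 → 3-byte char #6 = E2 87 BF.
Offset 20: leading byte 0xDC = 11011100 → 2-byte char #7 = DC 8E.
Leading byte 0xDC = 11011100 matches 110xxxxx → 2-byte sequence.
Byte 1: 0xDC = 11011100, payload 11100 (5 bits).
Byte 2: 0x8E = 10001110 (10xxxxxx ✓), payload 001110.
Concatenate: 11100001110 = 0x70E (11 bits → U+070E).

U+070E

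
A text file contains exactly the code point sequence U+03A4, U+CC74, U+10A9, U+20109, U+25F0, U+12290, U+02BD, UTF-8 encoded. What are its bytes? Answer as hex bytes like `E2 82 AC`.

CE A4 EC B1 B4 E1 82 A9 F0 A0 84 89 E2 97 B0 F0 92 8A 90 CA BD

U+03A4: 2-byte form → CE A4.
U+CC74: 3-byte form → EC B1 B4.
U+10A9: 3-byte form → E1 82 A9.
U+20109: 4-byte form → F0 A0 84 89.
U+25F0: 3-byte form → E2 97 B0.
U+12290: 4-byte form → F0 92 8A 90.
U+02BD: 2-byte form → CA BD.
Concatenated (21 bytes): CE A4 EC B1 B4 E1 82 A9 F0 A0 84 89 E2 97 B0 F0 92 8A 90 CA BD.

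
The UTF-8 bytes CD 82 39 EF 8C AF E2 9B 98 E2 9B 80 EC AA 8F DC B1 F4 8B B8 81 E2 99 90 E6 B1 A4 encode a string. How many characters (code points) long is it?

Byte at offset 0: 0xCD = 11001101 → 2-byte char (#1). Advance 2.
Byte at offset 2: 0x39 = 00111001 → 1-byte char (#2). Advance 1.
Byte at offset 3: 0xEF = 11101111 → 3-byte char (#3). Advance 3.
Byte at offset 6: 0xE2 = 11100010 → 3-byte char (#4). Advance 3.
Byte at offset 9: 0xE2 = 11100010 → 3-byte char (#5). Advance 3.
Byte at offset 12: 0xEC = 11101100 → 3-byte char (#6). Advance 3.
Byte at offset 15: 0xDC = 11011100 → 2-byte char (#7). Advance 2.
Byte at offset 17: 0xF4 = 11110100 → 4-byte char (#8). Advance 4.
Byte at offset 21: 0xE2 = 11100010 → 3-byte char (#9). Advance 3.
Byte at offset 24: 0xE6 = 11100110 → 3-byte char (#10). Advance 3.
Reached end at offset 27 after 10 code points.

10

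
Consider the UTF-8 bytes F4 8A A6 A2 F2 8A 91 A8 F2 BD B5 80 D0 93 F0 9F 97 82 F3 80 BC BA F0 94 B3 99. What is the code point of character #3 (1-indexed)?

Offset 0: leading byte 0xF4 = 11110100 → 4-byte char #1 = F4 8A A6 A2.
Offset 4: leading byte 0xF2 = 11110010 → 4-byte char #2 = F2 8A 91 A8.
Offset 8: leading byte 0xF2 = 11110010 → 4-byte char #3 = F2 BD B5 80.
Leading byte 0xF2 = 11110010 matches 11110xxx → 4-byte sequence.
Byte 1: 0xF2 = 11110010, payload 010 (3 bits).
Byte 2: 0xBD = 10111101 (10xxxxxx ✓), payload 111101.
Byte 3: 0xB5 = 10110101 (10xxxxxx ✓), payload 110101.
Byte 4: 0x80 = 10000000 (10xxxxxx ✓), payload 000000.
Concatenate: 010111101110101000000 = 0xBDD40 (21 bits → U+BDD40).

U+BDD40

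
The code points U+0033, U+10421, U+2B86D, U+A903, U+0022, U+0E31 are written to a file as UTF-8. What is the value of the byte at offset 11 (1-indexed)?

0xA4

1-indexed offset 11 is 0-indexed offset 10.
U+0033 → 1-byte form 33 at offsets 0–0.
U+10421 → 4-byte form F0 90 90 A1 at offsets 1–4.
U+2B86D → 4-byte form F0 AB A1 AD at offsets 5–8.
U+A903 → 3-byte form EA A4 83 at offsets 9–11.
Offset 10 falls in char 4's range; it's byte 2 of EA A4 83 = 0xA4.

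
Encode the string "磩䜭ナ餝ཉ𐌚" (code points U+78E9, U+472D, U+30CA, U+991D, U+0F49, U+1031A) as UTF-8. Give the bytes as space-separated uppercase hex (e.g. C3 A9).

U+78E9: 3-byte form → E7 A3 A9.
U+472D: 3-byte form → E4 9C AD.
U+30CA: 3-byte form → E3 83 8A.
U+991D: 3-byte form → E9 A4 9D.
U+0F49: 3-byte form → E0 BD 89.
U+1031A: 4-byte form → F0 90 8C 9A.
Concatenated (19 bytes): E7 A3 A9 E4 9C AD E3 83 8A E9 A4 9D E0 BD 89 F0 90 8C 9A.

E7 A3 A9 E4 9C AD E3 83 8A E9 A4 9D E0 BD 89 F0 90 8C 9A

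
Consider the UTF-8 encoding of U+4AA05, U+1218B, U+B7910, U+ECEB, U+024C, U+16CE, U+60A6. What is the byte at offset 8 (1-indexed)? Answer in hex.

1-indexed offset 8 is 0-indexed offset 7.
U+4AA05 → 4-byte form F1 8A A8 85 at offsets 0–3.
U+1218B → 4-byte form F0 92 86 8B at offsets 4–7.
Offset 7 falls in char 2's range; it's byte 4 of F0 92 86 8B = 0x8B.

0x8B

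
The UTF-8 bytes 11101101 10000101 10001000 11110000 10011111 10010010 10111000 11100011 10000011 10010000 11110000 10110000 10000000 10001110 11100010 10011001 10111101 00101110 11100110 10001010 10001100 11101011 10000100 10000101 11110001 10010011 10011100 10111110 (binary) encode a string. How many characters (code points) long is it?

Byte at offset 0: 0xED = 11101101 → 3-byte char (#1). Advance 3.
Byte at offset 3: 0xF0 = 11110000 → 4-byte char (#2). Advance 4.
Byte at offset 7: 0xE3 = 11100011 → 3-byte char (#3). Advance 3.
Byte at offset 10: 0xF0 = 11110000 → 4-byte char (#4). Advance 4.
Byte at offset 14: 0xE2 = 11100010 → 3-byte char (#5). Advance 3.
Byte at offset 17: 0x2E = 00101110 → 1-byte char (#6). Advance 1.
Byte at offset 18: 0xE6 = 11100110 → 3-byte char (#7). Advance 3.
Byte at offset 21: 0xEB = 11101011 → 3-byte char (#8). Advance 3.
Byte at offset 24: 0xF1 = 11110001 → 4-byte char (#9). Advance 4.
Reached end at offset 28 after 9 code points.

9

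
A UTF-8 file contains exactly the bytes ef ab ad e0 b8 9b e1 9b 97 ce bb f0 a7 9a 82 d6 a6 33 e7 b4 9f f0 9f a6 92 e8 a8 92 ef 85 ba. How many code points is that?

Byte at offset 0: 0xEF = 11101111 → 3-byte char (#1). Advance 3.
Byte at offset 3: 0xE0 = 11100000 → 3-byte char (#2). Advance 3.
Byte at offset 6: 0xE1 = 11100001 → 3-byte char (#3). Advance 3.
Byte at offset 9: 0xCE = 11001110 → 2-byte char (#4). Advance 2.
Byte at offset 11: 0xF0 = 11110000 → 4-byte char (#5). Advance 4.
Byte at offset 15: 0xD6 = 11010110 → 2-byte char (#6). Advance 2.
Byte at offset 17: 0x33 = 00110011 → 1-byte char (#7). Advance 1.
Byte at offset 18: 0xE7 = 11100111 → 3-byte char (#8). Advance 3.
Byte at offset 21: 0xF0 = 11110000 → 4-byte char (#9). Advance 4.
Byte at offset 25: 0xE8 = 11101000 → 3-byte char (#10). Advance 3.
Byte at offset 28: 0xEF = 11101111 → 3-byte char (#11). Advance 3.
Reached end at offset 31 after 11 code points.

11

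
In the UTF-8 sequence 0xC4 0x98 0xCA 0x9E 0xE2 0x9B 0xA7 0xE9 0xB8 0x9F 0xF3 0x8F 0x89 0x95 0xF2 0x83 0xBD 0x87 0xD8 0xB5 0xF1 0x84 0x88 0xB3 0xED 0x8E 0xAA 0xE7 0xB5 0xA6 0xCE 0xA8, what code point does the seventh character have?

U+0635

Offset 0: leading byte 0xC4 = 11000100 → 2-byte char #1 = C4 98.
Offset 2: leading byte 0xCA = 11001010 → 2-byte char #2 = CA 9E.
Offset 4: leading byte 0xE2 = 11100010 → 3-byte char #3 = E2 9B A7.
Offset 7: leading byte 0xE9 = 11101001 → 3-byte char #4 = E9 B8 9F.
Offset 10: leading byte 0xF3 = 11110011 → 4-byte char #5 = F3 8F 89 95.
Offset 14: leading byte 0xF2 = 11110010 → 4-byte char #6 = F2 83 BD 87.
Offset 18: leading byte 0xD8 = 11011000 → 2-byte char #7 = D8 B5.
Leading byte 0xD8 = 11011000 matches 110xxxxx → 2-byte sequence.
Byte 1: 0xD8 = 11011000, payload 11000 (5 bits).
Byte 2: 0xB5 = 10110101 (10xxxxxx ✓), payload 110101.
Concatenate: 11000110101 = 0x635 (11 bits → U+0635).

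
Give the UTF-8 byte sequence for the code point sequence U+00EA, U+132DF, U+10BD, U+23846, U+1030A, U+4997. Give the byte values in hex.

C3 AA F0 93 8B 9F E1 82 BD F0 A3 A1 86 F0 90 8C 8A E4 A6 97

U+00EA: 2-byte form → C3 AA.
U+132DF: 4-byte form → F0 93 8B 9F.
U+10BD: 3-byte form → E1 82 BD.
U+23846: 4-byte form → F0 A3 A1 86.
U+1030A: 4-byte form → F0 90 8C 8A.
U+4997: 3-byte form → E4 A6 97.
Concatenated (20 bytes): C3 AA F0 93 8B 9F E1 82 BD F0 A3 A1 86 F0 90 8C 8A E4 A6 97.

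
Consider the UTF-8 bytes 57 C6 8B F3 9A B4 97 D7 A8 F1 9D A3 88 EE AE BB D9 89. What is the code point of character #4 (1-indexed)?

Offset 0: leading byte 0x57 = 01010111 → 1-byte char #1 = 57.
Offset 1: leading byte 0xC6 = 11000110 → 2-byte char #2 = C6 8B.
Offset 3: leading byte 0xF3 = 11110011 → 4-byte char #3 = F3 9A B4 97.
Offset 7: leading byte 0xD7 = 11010111 → 2-byte char #4 = D7 A8.
Leading byte 0xD7 = 11010111 matches 110xxxxx → 2-byte sequence.
Byte 1: 0xD7 = 11010111, payload 10111 (5 bits).
Byte 2: 0xA8 = 10101000 (10xxxxxx ✓), payload 101000.
Concatenate: 10111101000 = 0x5E8 (11 bits → U+05E8).

U+05E8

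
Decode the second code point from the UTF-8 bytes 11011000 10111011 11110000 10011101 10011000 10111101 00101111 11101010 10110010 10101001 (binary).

U+1D63D

Offset 0: leading byte 0xD8 = 11011000 → 2-byte char #1 = D8 BB.
Offset 2: leading byte 0xF0 = 11110000 → 4-byte char #2 = F0 9D 98 BD.
Leading byte 0xF0 = 11110000 matches 11110xxx → 4-byte sequence.
Byte 1: 0xF0 = 11110000, payload 000 (3 bits).
Byte 2: 0x9D = 10011101 (10xxxxxx ✓), payload 011101.
Byte 3: 0x98 = 10011000 (10xxxxxx ✓), payload 011000.
Byte 4: 0xBD = 10111101 (10xxxxxx ✓), payload 111101.
Concatenate: 000011101011000111101 = 0x1D63D (21 bits → U+1D63D).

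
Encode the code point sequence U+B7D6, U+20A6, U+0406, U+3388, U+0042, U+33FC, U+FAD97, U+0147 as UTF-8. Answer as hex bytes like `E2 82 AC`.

EB 9F 96 E2 82 A6 D0 86 E3 8E 88 42 E3 8F BC F3 BA B6 97 C5 87

U+B7D6: 3-byte form → EB 9F 96.
U+20A6: 3-byte form → E2 82 A6.
U+0406: 2-byte form → D0 86.
U+3388: 3-byte form → E3 8E 88.
U+0042: 1-byte form → 42.
U+33FC: 3-byte form → E3 8F BC.
U+FAD97: 4-byte form → F3 BA B6 97.
U+0147: 2-byte form → C5 87.
Concatenated (21 bytes): EB 9F 96 E2 82 A6 D0 86 E3 8E 88 42 E3 8F BC F3 BA B6 97 C5 87.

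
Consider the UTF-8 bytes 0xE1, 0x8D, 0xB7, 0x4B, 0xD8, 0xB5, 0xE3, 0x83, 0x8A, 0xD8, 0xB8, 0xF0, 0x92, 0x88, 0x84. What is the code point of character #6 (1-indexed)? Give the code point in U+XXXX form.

U+12204

Offset 0: leading byte 0xE1 = 11100001 → 3-byte char #1 = E1 8D B7.
Offset 3: leading byte 0x4B = 01001011 → 1-byte char #2 = 4B.
Offset 4: leading byte 0xD8 = 11011000 → 2-byte char #3 = D8 B5.
Offset 6: leading byte 0xE3 = 11100011 → 3-byte char #4 = E3 83 8A.
Offset 9: leading byte 0xD8 = 11011000 → 2-byte char #5 = D8 B8.
Offset 11: leading byte 0xF0 = 11110000 → 4-byte char #6 = F0 92 88 84.
Leading byte 0xF0 = 11110000 matches 11110xxx → 4-byte sequence.
Byte 1: 0xF0 = 11110000, payload 000 (3 bits).
Byte 2: 0x92 = 10010010 (10xxxxxx ✓), payload 010010.
Byte 3: 0x88 = 10001000 (10xxxxxx ✓), payload 001000.
Byte 4: 0x84 = 10000100 (10xxxxxx ✓), payload 000100.
Concatenate: 000010010001000000100 = 0x12204 (21 bits → U+12204).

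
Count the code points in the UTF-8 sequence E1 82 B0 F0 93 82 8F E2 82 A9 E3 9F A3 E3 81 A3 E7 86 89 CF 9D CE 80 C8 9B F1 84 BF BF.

10

Byte at offset 0: 0xE1 = 11100001 → 3-byte char (#1). Advance 3.
Byte at offset 3: 0xF0 = 11110000 → 4-byte char (#2). Advance 4.
Byte at offset 7: 0xE2 = 11100010 → 3-byte char (#3). Advance 3.
Byte at offset 10: 0xE3 = 11100011 → 3-byte char (#4). Advance 3.
Byte at offset 13: 0xE3 = 11100011 → 3-byte char (#5). Advance 3.
Byte at offset 16: 0xE7 = 11100111 → 3-byte char (#6). Advance 3.
Byte at offset 19: 0xCF = 11001111 → 2-byte char (#7). Advance 2.
Byte at offset 21: 0xCE = 11001110 → 2-byte char (#8). Advance 2.
Byte at offset 23: 0xC8 = 11001000 → 2-byte char (#9). Advance 2.
Byte at offset 25: 0xF1 = 11110001 → 4-byte char (#10). Advance 4.
Reached end at offset 29 after 10 code points.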